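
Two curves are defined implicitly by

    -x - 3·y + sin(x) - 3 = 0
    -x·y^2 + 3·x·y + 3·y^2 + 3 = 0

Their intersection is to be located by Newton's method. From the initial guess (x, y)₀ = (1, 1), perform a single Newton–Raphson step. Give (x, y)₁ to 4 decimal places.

(7.8688, -2.1054)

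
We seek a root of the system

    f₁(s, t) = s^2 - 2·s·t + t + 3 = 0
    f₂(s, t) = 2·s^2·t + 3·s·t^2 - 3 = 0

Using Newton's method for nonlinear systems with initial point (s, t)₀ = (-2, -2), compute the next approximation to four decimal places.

At (-2, -2): F = (-3.0000, -43.0000).
Jacobian J = [[2·s - 2·t, -2·s + 1], [4·s·t + 3·t^2, 2·s^2 + 6·s·t]].
At the point, J = [[0.0000, 5.0000], [28.0000, 32.0000]] (det J = -140.0000).
Solving J·Δ = −F gives Δ = (0.8500, 0.6000).
Then the next iterate is (s, t)₁ = (-1.1500, -1.4000).

(-1.1500, -1.4000)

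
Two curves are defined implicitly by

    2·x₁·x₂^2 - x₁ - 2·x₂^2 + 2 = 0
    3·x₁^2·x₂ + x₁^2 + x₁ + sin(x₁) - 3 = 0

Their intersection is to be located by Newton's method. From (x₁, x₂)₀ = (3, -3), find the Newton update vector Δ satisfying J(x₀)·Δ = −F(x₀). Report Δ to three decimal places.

At (3, -3): F = (35.000, -71.85888).
Jacobian J = [[2·x₂^2 - 1, 4·x₁·x₂ - 4·x₂], [6·x₁·x₂ + 2·x₁ + cos(x₁) + 1, 3·x₁^2]].
At the point, J = [[17.000, -24.000], [-47.98999, 27.000]] (det J = -692.75982).
Solving J·Δ = −F gives Δ = (-1.125, 0.661).

(-1.125, 0.661)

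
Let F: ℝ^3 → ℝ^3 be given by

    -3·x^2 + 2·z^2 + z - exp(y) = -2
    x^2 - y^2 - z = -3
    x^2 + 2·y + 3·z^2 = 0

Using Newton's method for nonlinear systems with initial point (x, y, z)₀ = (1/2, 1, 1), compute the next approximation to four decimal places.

At (1/2, 1, 1): F = (1.531718, 1.2500, 5.2500).
Jacobian J = [[-6·x, -exp(y), 4·z + 1], [2·x, -2·y, -1], [2·x, 2, 6·z]].
At the point, J = [[-3.0000, -2.718282, 5.0000], [1.0000, -2.0000, -1.0000], [1.0000, 2.0000, 6.0000]] (det J = 69.027973).
Solving J·Δ = −F gives Δ = (-1.2218, 0.4197, -0.8113).
Then the next iterate is (x, y, z)₁ = (-0.7218, 1.4197, 0.1887).

(-0.7218, 1.4197, 0.1887)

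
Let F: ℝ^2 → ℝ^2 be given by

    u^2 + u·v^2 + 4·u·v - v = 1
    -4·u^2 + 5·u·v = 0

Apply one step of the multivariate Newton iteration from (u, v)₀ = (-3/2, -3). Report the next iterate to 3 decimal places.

At (-3/2, -3): F = (8.750, 13.500).
Jacobian J = [[2·u + v^2 + 4·v, 2·u·v + 4·u - 1], [-8·u + 5·v, 5·u]].
At the point, J = [[-6.000, 2.000], [-3.000, -7.500]] (det J = 51.000).
Solving J·Δ = −F gives Δ = (1.816, 1.074).
Then the next iterate is (u, v)₁ = (0.316, -1.926).

(0.316, -1.926)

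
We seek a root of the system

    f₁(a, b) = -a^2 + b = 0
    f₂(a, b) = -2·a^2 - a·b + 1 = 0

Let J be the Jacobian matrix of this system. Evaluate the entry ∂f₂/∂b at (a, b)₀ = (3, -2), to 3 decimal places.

-3.000

∂f₂/∂b = -a.
At (3, -2) this is -3.000.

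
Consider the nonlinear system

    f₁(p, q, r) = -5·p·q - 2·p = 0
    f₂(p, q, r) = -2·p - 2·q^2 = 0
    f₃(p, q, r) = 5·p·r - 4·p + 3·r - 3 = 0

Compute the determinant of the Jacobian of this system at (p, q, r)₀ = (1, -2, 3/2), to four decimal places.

432.0000

J = [[-5·q - 2, -5·p, 0], [-2, -4·q, 0], [5·r - 4, 0, 5·p + 3]].
At the point, J = [[8.0000, -5.0000, 0.0000], [-2.0000, 8.0000, 0.0000], [3.5000, 0.0000, 8.0000]].
det J = 432.0000.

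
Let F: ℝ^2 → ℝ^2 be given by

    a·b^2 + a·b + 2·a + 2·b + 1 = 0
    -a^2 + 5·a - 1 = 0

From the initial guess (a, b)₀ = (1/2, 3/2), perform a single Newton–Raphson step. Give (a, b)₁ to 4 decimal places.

(0.1875, 0.2305)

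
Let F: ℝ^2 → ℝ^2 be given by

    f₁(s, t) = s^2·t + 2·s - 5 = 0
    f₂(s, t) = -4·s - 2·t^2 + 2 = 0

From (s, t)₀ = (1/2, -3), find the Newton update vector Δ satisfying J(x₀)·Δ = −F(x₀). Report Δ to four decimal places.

(-4.7727, -0.0909)

At (1/2, -3): F = (-4.7500, -18.0000).
Jacobian J = [[2·s·t + 2, s^2], [-4, -4·t]].
At the point, J = [[-1.0000, 0.2500], [-4.0000, 12.0000]] (det J = -11.0000).
Solving J·Δ = −F gives Δ = (-4.7727, -0.0909).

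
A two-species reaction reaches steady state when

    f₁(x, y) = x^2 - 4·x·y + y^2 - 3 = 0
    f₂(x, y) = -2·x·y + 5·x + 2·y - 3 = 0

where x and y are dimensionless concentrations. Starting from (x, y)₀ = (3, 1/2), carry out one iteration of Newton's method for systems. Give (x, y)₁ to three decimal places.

(-0.893, -0.893)

At (3, 1/2): F = (0.250, 10.000).
Jacobian J = [[2·x - 4·y, -4·x + 2·y], [-2·y + 5, -2·x + 2]].
At the point, J = [[4.000, -11.000], [4.000, -4.000]] (det J = 28.000).
Solving J·Δ = −F gives Δ = (-3.893, -1.393).
Then the next iterate is (x, y)₁ = (-0.893, -0.893).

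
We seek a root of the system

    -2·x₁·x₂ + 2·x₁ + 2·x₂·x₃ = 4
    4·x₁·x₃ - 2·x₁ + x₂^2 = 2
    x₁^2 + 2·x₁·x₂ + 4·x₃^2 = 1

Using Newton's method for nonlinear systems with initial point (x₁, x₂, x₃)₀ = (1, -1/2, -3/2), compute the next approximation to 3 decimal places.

(0.100, -1.041, -0.998)

At (1, -1/2, -3/2): F = (0.500, -9.750, 8.000).
Jacobian J = [[-2·x₂ + 2, -2·x₁ + 2·x₃, 2·x₂], [4·x₃ - 2, 2·x₂, 4·x₁], [2·x₁ + 2·x₂, 2·x₁, 8·x₃]].
At the point, J = [[3.000, -5.000, -1.000], [-8.000, -1.000, 4.000], [1.000, 2.000, -12.000]] (det J = 487.000).
Solving J·Δ = −F gives Δ = (-0.900, -0.541, 0.502).
Then the next iterate is (x₁, x₂, x₃)₁ = (0.100, -1.041, -0.998).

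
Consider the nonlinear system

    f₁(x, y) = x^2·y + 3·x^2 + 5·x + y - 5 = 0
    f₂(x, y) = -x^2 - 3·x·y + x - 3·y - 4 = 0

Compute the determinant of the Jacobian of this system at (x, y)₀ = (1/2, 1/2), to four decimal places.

J = [[2·x·y + 6·x + 5, x^2 + 1], [-2·x - 3·y + 1, -3·x - 3]].
At the point, J = [[8.5000, 1.2500], [-1.5000, -4.5000]].
det J = -36.3750.

-36.3750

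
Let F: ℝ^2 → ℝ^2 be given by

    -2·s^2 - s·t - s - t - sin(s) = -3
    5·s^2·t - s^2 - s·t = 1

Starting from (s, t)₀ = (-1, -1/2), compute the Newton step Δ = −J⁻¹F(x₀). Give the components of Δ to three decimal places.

At (-1, -1/2): F = (2.84147, -5.000).
Jacobian J = [[-4·s - t - cos(s) - 1, -s - 1], [10·s·t - 2·s - t, 5·s^2 - s]].
At the point, J = [[2.95970, 0.000], [7.500, 6.000]] (det J = 17.75819).
Solving J·Δ = −F gives Δ = (-0.960, 2.033).

(-0.960, 2.033)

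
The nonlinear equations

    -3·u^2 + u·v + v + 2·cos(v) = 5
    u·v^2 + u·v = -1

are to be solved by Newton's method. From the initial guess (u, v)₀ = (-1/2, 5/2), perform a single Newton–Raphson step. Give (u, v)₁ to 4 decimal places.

(1.0338, 5.8487)

At (-1/2, 5/2): F = (-6.102287, -3.3750).
Jacobian J = [[-6·u + v, u - 2·sin(v) + 1], [v^2 + v, 2·u·v + u]].
At the point, J = [[5.5000, -0.696944], [8.7500, -3.0000]] (det J = -10.401737).
Solving J·Δ = −F gives Δ = (1.5338, 3.3487).
Then the next iterate is (u, v)₁ = (1.0338, 5.8487).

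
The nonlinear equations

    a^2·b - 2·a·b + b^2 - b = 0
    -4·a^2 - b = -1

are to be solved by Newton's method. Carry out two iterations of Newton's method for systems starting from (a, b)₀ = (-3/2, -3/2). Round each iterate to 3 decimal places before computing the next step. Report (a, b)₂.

At (-3/2, -3/2): F = (-4.125, -6.500).
Jacobian J = [[2·a·b - 2·b, a^2 - 2·a + 2·b - 1], [-8·a, -1]].
At the point, J = [[7.500, 1.250], [12.000, -1.000]] (det J = -22.500).
Solving J·Δ = −F gives Δ = (0.544, 0.033).
Then the next iterate is (a, b)₁ = (-0.956, -1.467).
Round to (-0.956, -1.467) and repeat: F = (-0.52656, -1.18874), J = [[5.73890, -1.10806], [7.648, -1.000]].
Δ = (0.289, 1.022), so (a, b)₂ = (-0.667, -0.445).

(-0.667, -0.445)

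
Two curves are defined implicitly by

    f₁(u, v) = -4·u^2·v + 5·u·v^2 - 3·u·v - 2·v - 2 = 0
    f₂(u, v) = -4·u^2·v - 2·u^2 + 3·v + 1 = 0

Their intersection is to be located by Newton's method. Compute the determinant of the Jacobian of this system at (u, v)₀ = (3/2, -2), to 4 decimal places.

519.0000

J = [[-8·u·v + 5·v^2 - 3·v, -4·u^2 + 10·u·v - 3·u - 2], [-8·u·v - 4·u, -4·u^2 + 3]].
At the point, J = [[50.0000, -45.5000], [18.0000, -6.0000]].
det J = 519.0000.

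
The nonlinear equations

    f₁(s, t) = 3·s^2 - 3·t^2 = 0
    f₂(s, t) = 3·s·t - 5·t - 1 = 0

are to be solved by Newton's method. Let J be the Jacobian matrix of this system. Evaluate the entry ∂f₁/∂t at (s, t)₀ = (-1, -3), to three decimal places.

18.000

∂f₁/∂t = -6·t.
At (-1, -3) this is 18.000.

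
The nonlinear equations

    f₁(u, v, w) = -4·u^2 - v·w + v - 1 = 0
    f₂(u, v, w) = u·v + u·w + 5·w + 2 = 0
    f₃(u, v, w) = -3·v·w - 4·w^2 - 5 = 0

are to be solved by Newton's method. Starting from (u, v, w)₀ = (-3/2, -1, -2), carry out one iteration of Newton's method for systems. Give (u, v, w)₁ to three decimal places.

(-0.371, -1.735, -0.347)

At (-3/2, -1, -2): F = (-13.000, -3.500, -27.000).
Jacobian J = [[-8·u, -w + 1, -v], [v + w, u, u + 5], [0, -3·w, -3·v - 8·w]].
At the point, J = [[12.000, 3.000, 1.000], [-3.000, -1.500, 3.500], [0.000, 6.000, 19.000]] (det J = -441.000).
Solving J·Δ = −F gives Δ = (1.129, -0.735, 1.653).
Then the next iterate is (u, v, w)₁ = (-0.371, -1.735, -0.347).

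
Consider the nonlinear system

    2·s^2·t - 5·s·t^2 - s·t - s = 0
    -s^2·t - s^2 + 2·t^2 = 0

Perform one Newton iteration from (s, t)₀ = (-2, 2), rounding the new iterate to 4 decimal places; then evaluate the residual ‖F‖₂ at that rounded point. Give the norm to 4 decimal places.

At (-2, 2): F = (62.0000, -4.0000).
Jacobian J = [[4·s·t - 5·t^2 - t - 1, 2·s^2 - 10·s·t - s], [-2·s·t - 2·s, -s^2 + 4·t]].
At the point, J = [[-39.0000, 50.0000], [12.0000, 4.0000]] (det J = -756.0000).
Solving J·Δ = −F gives Δ = (0.5926, -0.7778).
Then the next iterate is (s, t)₁ = (-1.4074, 1.2222).
Re-evaluating at (-1.4074, 1.2222): F = (18.481010, -1.414132), so ‖F‖₂ = 18.5350.

18.5350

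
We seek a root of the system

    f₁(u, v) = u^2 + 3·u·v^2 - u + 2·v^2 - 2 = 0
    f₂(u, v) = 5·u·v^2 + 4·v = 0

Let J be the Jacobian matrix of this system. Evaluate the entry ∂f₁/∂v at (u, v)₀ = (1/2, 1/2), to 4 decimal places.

3.5000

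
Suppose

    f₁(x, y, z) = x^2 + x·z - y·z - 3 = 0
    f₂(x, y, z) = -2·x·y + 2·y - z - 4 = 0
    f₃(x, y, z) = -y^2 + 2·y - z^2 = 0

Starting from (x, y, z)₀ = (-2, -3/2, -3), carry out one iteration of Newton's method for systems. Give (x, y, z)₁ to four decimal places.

(-1.1176, -0.0764, -1.8113)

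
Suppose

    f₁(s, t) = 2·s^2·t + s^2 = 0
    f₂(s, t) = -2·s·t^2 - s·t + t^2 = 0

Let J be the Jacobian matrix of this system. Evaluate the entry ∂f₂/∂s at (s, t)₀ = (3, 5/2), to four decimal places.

∂f₂/∂s = -2·t^2 - t.
At (3, 5/2) this is -15.0000.

-15.0000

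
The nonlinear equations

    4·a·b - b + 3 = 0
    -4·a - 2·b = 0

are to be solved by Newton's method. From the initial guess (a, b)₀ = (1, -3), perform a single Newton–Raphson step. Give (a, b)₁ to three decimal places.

At (1, -3): F = (-6.000, 2.000).
Jacobian J = [[4·b, 4·a - 1], [-4, -2]].
At the point, J = [[-12.000, 3.000], [-4.000, -2.000]] (det J = 36.000).
Solving J·Δ = −F gives Δ = (-0.167, 1.333).
Then the next iterate is (a, b)₁ = (0.833, -1.667).

(0.833, -1.667)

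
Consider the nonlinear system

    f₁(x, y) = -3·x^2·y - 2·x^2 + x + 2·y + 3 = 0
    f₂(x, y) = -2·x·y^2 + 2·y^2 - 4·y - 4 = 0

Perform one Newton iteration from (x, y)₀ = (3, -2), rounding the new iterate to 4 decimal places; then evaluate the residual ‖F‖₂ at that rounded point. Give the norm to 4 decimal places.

8.9171

At (3, -2): F = (38.0000, -12.0000).
Jacobian J = [[-6·x·y - 4·x + 1, -3·x^2 + 2], [-2·y^2, -4·x·y + 4·y - 4]].
At the point, J = [[25.0000, -25.0000], [-8.0000, 12.0000]] (det J = 100.0000).
Solving J·Δ = −F gives Δ = (-1.5600, -0.0400).
Then the next iterate is (x, y)₁ = (1.4400, -2.0400).
Re-evaluating at (1.4400, -2.0400): F = (8.903232, 0.497792), so ‖F‖₂ = 8.9171.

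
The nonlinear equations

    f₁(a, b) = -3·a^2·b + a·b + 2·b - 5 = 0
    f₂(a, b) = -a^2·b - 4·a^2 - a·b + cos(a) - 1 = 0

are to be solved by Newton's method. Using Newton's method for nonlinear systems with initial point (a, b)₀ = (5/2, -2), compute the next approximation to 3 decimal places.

(1.580, -2.159)

At (5/2, -2): F = (23.500, -9.30114).
Jacobian J = [[-6·a·b + b, -3·a^2 + a + 2], [-2·a·b - 8·a - b - sin(a), -a^2 - a]].
At the point, J = [[28.000, -14.250], [-8.59847, -8.750]] (det J = -367.52823).
Solving J·Δ = −F gives Δ = (-0.920, -0.159).
Then the next iterate is (a, b)₁ = (1.580, -2.159).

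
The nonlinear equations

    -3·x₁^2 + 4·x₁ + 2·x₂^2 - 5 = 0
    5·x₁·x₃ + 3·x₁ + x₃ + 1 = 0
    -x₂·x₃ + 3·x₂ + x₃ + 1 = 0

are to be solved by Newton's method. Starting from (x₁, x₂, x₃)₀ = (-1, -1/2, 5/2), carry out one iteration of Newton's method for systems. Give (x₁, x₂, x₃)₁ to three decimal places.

(-0.504, -3.769, 1.423)

At (-1, -1/2, 5/2): F = (-11.500, -12.000, 3.250).
Jacobian J = [[-6·x₁ + 4, 4·x₂, 0], [5·x₃ + 3, 0, 5·x₁ + 1], [0, -x₃ + 3, -x₂ + 1]].
At the point, J = [[10.000, -2.000, 0.000], [15.500, 0.000, -4.000], [0.000, 0.500, 1.500]] (det J = 66.500).
Solving J·Δ = −F gives Δ = (0.496, -3.269, -1.077).
Then the next iterate is (x₁, x₂, x₃)₁ = (-0.504, -3.769, 1.423).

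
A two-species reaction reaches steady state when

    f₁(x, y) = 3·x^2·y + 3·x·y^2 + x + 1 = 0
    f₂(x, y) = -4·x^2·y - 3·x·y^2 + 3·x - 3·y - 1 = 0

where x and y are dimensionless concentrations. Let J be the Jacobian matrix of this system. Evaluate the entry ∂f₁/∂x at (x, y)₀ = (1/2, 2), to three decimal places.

19.000

∂f₁/∂x = 6·x·y + 3·y^2 + 1.
At (1/2, 2) this is 19.000.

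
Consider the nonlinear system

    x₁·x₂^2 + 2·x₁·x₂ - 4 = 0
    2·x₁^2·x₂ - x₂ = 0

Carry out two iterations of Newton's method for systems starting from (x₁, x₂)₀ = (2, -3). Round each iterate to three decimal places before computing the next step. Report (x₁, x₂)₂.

At (2, -3): F = (2.000, -21.000).
Jacobian J = [[x₂^2 + 2·x₂, 2·x₁·x₂ + 2·x₁], [4·x₁·x₂, 2·x₁^2 - 1]].
At the point, J = [[3.000, -8.000], [-24.000, 7.000]] (det J = -171.000).
Solving J·Δ = −F gives Δ = (-0.901, -0.088).
Then the next iterate is (x₁, x₂)₁ = (1.099, -3.088).
Round to (1.099, -3.088) and repeat: F = (-0.30764, -4.37138), J = [[3.35974, -4.58942], [-13.57485, 1.41560]].
Δ = (-0.356, -0.328), so (x₁, x₂)₂ = (0.743, -3.416).

(0.743, -3.416)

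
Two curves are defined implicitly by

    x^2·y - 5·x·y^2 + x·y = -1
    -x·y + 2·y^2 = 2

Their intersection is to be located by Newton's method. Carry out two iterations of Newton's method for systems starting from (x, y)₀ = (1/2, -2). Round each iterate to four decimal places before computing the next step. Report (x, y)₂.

(0.2665, -0.9692)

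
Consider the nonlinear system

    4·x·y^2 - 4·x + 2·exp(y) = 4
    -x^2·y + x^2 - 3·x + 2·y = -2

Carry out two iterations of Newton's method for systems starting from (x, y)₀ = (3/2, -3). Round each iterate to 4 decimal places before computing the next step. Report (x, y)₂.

(1.4784, -1.3406)

At (3/2, -3): F = (44.099574, 0.5000).
Jacobian J = [[4·y^2 - 4, 8·x·y + 2·exp(y)], [-2·x·y + 2·x - 3, -x^2 + 2]].
At the point, J = [[32.0000, -35.900426], [9.0000, -0.2500]] (det J = 315.103833).
Solving J·Δ = −F gives Δ = (-0.0220, 1.2088).
Then the next iterate is (x, y)₁ = (1.4780, -1.7912).
Round to (1.4780, -1.7912) and repeat: F = (9.389566, 0.080932), J = [[8.833590, -20.845629], [5.250787, -0.184484]].
Δ = (0.0004, 0.4506), so (x, y)₂ = (1.4784, -1.3406).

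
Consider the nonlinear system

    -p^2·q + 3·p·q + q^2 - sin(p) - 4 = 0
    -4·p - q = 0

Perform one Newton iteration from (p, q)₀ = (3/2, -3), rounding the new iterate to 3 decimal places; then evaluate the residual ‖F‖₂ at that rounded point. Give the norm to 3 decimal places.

1.886

At (3/2, -3): F = (-2.74749, -3.000).
Jacobian J = [[-2·p·q + 3·q - cos(p), -p^2 + 3·p + 2·q], [-4, -1]].
At the point, J = [[-0.07074, -3.750], [-4.000, -1.000]] (det J = -14.92926).
Solving J·Δ = −F gives Δ = (-0.570, -0.722).
Then the next iterate is (p, q)₁ = (0.930, -3.722).
Re-evaluating at (0.930, -3.722): F = (1.88644, 0.002), so ‖F‖₂ = 1.886.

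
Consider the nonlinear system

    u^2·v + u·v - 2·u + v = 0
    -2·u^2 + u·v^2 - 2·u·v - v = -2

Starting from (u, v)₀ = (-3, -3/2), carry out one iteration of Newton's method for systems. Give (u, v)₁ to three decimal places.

(0.400, -3.529)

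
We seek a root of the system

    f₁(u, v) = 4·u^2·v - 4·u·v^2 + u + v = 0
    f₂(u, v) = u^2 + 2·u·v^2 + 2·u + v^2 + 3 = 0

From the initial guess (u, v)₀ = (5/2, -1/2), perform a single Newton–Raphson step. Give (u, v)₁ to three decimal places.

At (5/2, -1/2): F = (-13.000, 15.750).
Jacobian J = [[8·u·v - 4·v^2 + 1, 4·u^2 - 8·u·v + 1], [2·u + 2·v^2 + 2, 4·u·v + 2·v]].
At the point, J = [[-10.000, 36.000], [7.500, -6.000]] (det J = -210.000).
Solving J·Δ = −F gives Δ = (-2.329, -0.286).
Then the next iterate is (u, v)₁ = (0.171, -0.786).

(0.171, -0.786)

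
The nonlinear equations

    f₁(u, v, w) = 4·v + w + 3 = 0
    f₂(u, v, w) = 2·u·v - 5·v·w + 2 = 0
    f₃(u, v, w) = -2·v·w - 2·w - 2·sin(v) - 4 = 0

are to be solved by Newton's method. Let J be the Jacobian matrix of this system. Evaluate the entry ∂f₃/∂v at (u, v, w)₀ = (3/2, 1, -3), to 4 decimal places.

4.9194

∂f₃/∂v = -2·w - 2·cos(v).
At (3/2, 1, -3) this is 4.9194.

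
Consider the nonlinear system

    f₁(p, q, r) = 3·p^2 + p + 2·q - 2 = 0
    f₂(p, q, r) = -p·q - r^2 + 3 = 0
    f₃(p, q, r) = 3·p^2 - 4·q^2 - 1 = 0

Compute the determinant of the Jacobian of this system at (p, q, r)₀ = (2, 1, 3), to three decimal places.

-768.000

J = [[6·p + 1, 2, 0], [-q, -p, -2·r], [6·p, -8·q, 0]].
At the point, J = [[13.000, 2.000, 0.000], [-1.000, -2.000, -6.000], [12.000, -8.000, 0.000]].
det J = -768.000.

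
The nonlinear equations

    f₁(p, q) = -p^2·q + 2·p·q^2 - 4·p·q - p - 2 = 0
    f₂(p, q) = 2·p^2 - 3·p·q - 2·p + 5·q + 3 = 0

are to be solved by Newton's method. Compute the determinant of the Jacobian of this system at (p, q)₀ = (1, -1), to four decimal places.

59.0000

J = [[-2·p·q + 2·q^2 - 4·q - 1, -p^2 + 4·p·q - 4·p], [4·p - 3·q - 2, -3·p + 5]].
At the point, J = [[7.0000, -9.0000], [5.0000, 2.0000]].
det J = 59.0000.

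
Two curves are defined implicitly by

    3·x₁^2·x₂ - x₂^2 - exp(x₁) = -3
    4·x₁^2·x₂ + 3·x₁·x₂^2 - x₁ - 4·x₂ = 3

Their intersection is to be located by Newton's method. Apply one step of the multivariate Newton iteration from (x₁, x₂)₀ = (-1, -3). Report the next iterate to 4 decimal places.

(-1.1178, -1.0617)

At (-1, -3): F = (-15.367879, -29.0000).
Jacobian J = [[6·x₁·x₂ - exp(x₁), 3·x₁^2 - 2·x₂], [8·x₁·x₂ + 3·x₂^2 - 1, 4·x₁^2 + 6·x₁·x₂ - 4]].
At the point, J = [[17.632121, 9.0000], [50.0000, 18.0000]] (det J = -132.621830).
Solving J·Δ = −F gives Δ = (-0.1178, 1.9383).
Then the next iterate is (x₁, x₂)₁ = (-1.1178, -1.0617).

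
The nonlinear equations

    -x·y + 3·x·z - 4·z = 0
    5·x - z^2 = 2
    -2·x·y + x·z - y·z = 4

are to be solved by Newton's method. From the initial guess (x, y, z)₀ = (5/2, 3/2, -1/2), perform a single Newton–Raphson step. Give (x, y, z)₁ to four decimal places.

At (5/2, 3/2, -1/2): F = (-5.5000, 10.2500, -12.0000).
Jacobian J = [[-y + 3·z, -x, 3·x - 4], [5, 0, -2·z], [-2·y + z, -2·x - z, x - y]].
At the point, J = [[-3.0000, -2.5000, 3.5000], [5.0000, 0.0000, 1.0000], [-3.5000, -4.5000, 1.0000]] (det J = -71.0000).
Solving J·Δ = −F gives Δ = (-1.8389, -1.4710, -1.0555).
Then the next iterate is (x, y, z)₁ = (0.6611, 0.0290, -1.5555).

(0.6611, 0.0290, -1.5555)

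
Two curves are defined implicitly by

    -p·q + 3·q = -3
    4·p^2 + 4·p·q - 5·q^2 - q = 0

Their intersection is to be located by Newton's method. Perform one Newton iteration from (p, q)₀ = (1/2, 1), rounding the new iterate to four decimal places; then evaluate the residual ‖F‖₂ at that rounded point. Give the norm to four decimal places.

47.9384

At (1/2, 1): F = (5.5000, -3.0000).
Jacobian J = [[-q, -p + 3], [8·p + 4·q, 4·p - 10·q - 1]].
At the point, J = [[-1.0000, 2.5000], [8.0000, -9.0000]] (det J = -11.0000).
Solving J·Δ = −F gives Δ = (-3.8182, -3.7273).
Then the next iterate is (p, q)₁ = (-3.3182, -2.7273).
Re-evaluating at (-3.3182, -2.7273): F = (-14.231627, 45.777186), so ‖F‖₂ = 47.9384.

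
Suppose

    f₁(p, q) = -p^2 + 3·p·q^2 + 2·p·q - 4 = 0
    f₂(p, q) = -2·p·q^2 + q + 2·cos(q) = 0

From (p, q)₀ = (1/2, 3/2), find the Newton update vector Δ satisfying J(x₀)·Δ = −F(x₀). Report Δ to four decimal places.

At (1/2, 3/2): F = (0.6250, -0.608526).
Jacobian J = [[-2·p + 3·q^2 + 2·q, 6·p·q + 2·p], [-2·q^2, -4·p·q - 2·sin(q) + 1]].
At the point, J = [[8.7500, 5.5000], [-4.5000, -3.994990]] (det J = -10.206162).
Solving J·Δ = −F gives Δ = (0.0833, -0.2461).

(0.0833, -0.2461)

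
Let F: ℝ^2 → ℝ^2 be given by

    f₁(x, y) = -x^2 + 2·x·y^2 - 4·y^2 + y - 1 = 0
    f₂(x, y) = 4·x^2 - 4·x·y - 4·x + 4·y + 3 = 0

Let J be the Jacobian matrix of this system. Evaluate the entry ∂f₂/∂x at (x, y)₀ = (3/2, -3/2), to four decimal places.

∂f₂/∂x = 8·x - 4·y - 4.
At (3/2, -3/2) this is 14.0000.

14.0000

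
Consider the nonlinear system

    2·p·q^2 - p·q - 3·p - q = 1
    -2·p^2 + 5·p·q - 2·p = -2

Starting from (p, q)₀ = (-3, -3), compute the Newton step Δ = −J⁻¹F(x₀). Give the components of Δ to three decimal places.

(-6.875, 4.625)

At (-3, -3): F = (-52.000, 35.000).
Jacobian J = [[2·q^2 - q - 3, 4·p·q - p - 1], [-4·p + 5·q - 2, 5·p]].
At the point, J = [[18.000, 38.000], [-5.000, -15.000]] (det J = -80.000).
Solving J·Δ = −F gives Δ = (-6.875, 4.625).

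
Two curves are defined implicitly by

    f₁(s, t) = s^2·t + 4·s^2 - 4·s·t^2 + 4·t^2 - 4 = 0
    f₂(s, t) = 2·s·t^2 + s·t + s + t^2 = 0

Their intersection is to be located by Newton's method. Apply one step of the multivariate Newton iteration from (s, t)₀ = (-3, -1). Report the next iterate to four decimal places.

(-1.5370, -0.7037)

At (-3, -1): F = (39.0000, -5.0000).
Jacobian J = [[2·s·t + 8·s - 4·t^2, s^2 - 8·s·t + 8·t], [2·t^2 + t + 1, 4·s·t + s + 2·t]].
At the point, J = [[-22.0000, -23.0000], [2.0000, 7.0000]] (det J = -108.0000).
Solving J·Δ = −F gives Δ = (1.4630, 0.2963).
Then the next iterate is (s, t)₁ = (-1.5370, -0.7037).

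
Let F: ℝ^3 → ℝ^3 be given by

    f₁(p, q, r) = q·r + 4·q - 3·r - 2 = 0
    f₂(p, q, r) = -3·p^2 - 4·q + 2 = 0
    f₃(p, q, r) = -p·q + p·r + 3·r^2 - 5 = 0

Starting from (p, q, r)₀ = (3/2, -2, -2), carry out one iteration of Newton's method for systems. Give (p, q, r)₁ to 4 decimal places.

(1.3153, -0.7719, -1.5088)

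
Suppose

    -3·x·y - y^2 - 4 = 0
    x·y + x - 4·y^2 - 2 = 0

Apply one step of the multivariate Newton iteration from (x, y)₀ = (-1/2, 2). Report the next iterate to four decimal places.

(-0.8169, 0.7606)

At (-1/2, 2): F = (-5.0000, -19.5000).
Jacobian J = [[-3·y, -3·x - 2·y], [y + 1, x - 8·y]].
At the point, J = [[-6.0000, -2.5000], [3.0000, -16.5000]] (det J = 106.5000).
Solving J·Δ = −F gives Δ = (-0.3169, -1.2394).
Then the next iterate is (x, y)₁ = (-0.8169, 0.7606).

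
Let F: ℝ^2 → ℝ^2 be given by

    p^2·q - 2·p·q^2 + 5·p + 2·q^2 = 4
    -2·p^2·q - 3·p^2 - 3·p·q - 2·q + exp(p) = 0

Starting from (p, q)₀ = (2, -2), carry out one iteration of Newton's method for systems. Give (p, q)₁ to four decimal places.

At (2, -2): F = (-10.0000, 27.389056).
Jacobian J = [[2·p·q - 2·q^2 + 5, p^2 - 4·p·q + 4·q], [-4·p·q - 6·p - 3·q + exp(p), -2·p^2 - 3·p - 2]].
At the point, J = [[-11.0000, 12.0000], [17.389056, -16.0000]] (det J = -32.668673).
Solving J·Δ = −F gives Δ = (-5.1630, -3.8994).
Then the next iterate is (p, q)₁ = (-3.1630, -5.8994).

(-3.1630, -5.8994)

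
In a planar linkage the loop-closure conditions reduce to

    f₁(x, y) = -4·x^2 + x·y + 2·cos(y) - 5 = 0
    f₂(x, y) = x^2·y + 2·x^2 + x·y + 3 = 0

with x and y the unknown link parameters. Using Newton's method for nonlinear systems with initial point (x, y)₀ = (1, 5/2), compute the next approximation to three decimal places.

(-0.630, 6.870)

At (1, 5/2): F = (-8.10229, 10.000).
Jacobian J = [[-8·x + y, x - 2·sin(y)], [2·x·y + 4·x + y, x^2 + x]].
At the point, J = [[-5.500, -0.19694], [11.500, 2.000]] (det J = -8.73514).
Solving J·Δ = −F gives Δ = (-1.630, 4.370).
Then the next iterate is (x, y)₁ = (-0.630, 6.870).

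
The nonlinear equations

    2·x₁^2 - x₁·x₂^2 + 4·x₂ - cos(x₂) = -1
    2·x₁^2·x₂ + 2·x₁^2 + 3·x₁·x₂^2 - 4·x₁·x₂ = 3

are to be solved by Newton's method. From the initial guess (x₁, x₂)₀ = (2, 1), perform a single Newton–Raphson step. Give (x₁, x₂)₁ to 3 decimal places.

At (2, 1): F = (10.45970, 11.000).
Jacobian J = [[4·x₁ - x₂^2, -2·x₁·x₂ + sin(x₂) + 4], [4·x₁·x₂ + 4·x₁ + 3·x₂^2 - 4·x₂, 2·x₁^2 + 6·x₁·x₂ - 4·x₁]].
At the point, J = [[7.000, 0.84147], [15.000, 12.000]] (det J = 71.37794).
Solving J·Δ = −F gives Δ = (-1.629, 1.119).
Then the next iterate is (x₁, x₂)₁ = (0.371, 2.119).

(0.371, 2.119)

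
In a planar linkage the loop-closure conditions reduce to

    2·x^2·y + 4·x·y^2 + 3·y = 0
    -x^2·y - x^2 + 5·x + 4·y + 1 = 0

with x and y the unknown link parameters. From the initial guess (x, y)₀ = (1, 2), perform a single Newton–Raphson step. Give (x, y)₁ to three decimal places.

(2.645, -1.118)

At (1, 2): F = (26.000, 11.000).
Jacobian J = [[4·x·y + 4·y^2, 2·x^2 + 8·x·y + 3], [-2·x·y - 2·x + 5, -x^2 + 4]].
At the point, J = [[24.000, 21.000], [-1.000, 3.000]] (det J = 93.000).
Solving J·Δ = −F gives Δ = (1.645, -3.118).
Then the next iterate is (x, y)₁ = (2.645, -1.118).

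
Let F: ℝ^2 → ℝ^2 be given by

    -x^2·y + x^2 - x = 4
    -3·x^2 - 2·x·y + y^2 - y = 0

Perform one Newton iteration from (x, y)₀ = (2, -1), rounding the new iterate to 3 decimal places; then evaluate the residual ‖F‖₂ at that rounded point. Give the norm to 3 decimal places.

0.698

At (2, -1): F = (2.000, -6.000).
Jacobian J = [[-2·x·y + 2·x - 1, -x^2], [-6·x - 2·y, -2·x + 2·y - 1]].
At the point, J = [[7.000, -4.000], [-10.000, -7.000]] (det J = -89.000).
Solving J·Δ = −F gives Δ = (-0.427, -0.247).
Then the next iterate is (x, y)₁ = (1.573, -1.247).
Re-evaluating at (1.573, -1.247): F = (-0.01318, -0.69792), so ‖F‖₂ = 0.698.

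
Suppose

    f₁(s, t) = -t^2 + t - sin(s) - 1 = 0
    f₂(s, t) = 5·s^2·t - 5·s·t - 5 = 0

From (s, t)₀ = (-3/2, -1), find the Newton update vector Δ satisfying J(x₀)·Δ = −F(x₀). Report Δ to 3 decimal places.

(0.550, 0.680)

At (-3/2, -1): F = (-2.00251, -23.750).
Jacobian J = [[-cos(s), -2·t + 1], [10·s·t - 5·t, 5·s^2 - 5·s]].
At the point, J = [[-0.07074, 3.000], [20.000, 18.750]] (det J = -61.32632).
Solving J·Δ = −F gives Δ = (0.550, 0.680).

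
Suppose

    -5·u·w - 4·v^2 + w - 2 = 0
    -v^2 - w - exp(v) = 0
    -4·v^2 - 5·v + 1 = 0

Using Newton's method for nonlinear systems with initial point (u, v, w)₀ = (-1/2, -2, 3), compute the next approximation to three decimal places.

At (-1/2, -2, 3): F = (-7.500, -7.13534, -5.000).
Jacobian J = [[-5·w, -8·v, -5·u + 1], [0, -2·v - exp(v), -1], [0, -8·v - 5, 0]].
At the point, J = [[-15.000, 16.000, 3.500], [0.000, 3.86466, -1.000], [0.000, 11.000, 0.000]] (det J = -165.000).
Solving J·Δ = −F gives Δ = (-1.270, 0.455, -5.379).
Then the next iterate is (u, v, w)₁ = (-1.770, -1.545, -2.379).

(-1.770, -1.545, -2.379)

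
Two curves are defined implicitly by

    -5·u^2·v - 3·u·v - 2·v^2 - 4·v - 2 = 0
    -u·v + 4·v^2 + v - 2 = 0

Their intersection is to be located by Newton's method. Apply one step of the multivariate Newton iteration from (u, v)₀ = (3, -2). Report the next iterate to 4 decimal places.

(2.0735, -1.1029)

At (3, -2): F = (106.0000, 18.0000).
Jacobian J = [[-10·u·v - 3·v, -5·u^2 - 3·u - 4·v - 4], [-v, -u + 8·v + 1]].
At the point, J = [[66.0000, -50.0000], [2.0000, -18.0000]] (det J = -1088.0000).
Solving J·Δ = −F gives Δ = (-0.9265, 0.8971).
Then the next iterate is (u, v)₁ = (2.0735, -1.1029).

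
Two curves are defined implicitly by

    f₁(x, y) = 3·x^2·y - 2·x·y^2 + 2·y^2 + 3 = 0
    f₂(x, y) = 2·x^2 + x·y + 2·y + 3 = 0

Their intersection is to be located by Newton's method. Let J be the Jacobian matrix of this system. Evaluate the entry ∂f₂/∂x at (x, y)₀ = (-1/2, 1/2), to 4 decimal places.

∂f₂/∂x = 4·x + y.
At (-1/2, 1/2) this is -1.5000.

-1.5000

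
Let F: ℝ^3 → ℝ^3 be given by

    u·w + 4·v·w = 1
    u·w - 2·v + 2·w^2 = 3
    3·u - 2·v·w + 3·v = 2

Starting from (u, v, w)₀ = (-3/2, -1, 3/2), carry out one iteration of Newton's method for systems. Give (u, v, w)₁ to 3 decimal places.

(1.917, -2.031, -0.375)

At (-3/2, -1, 3/2): F = (-9.250, 1.250, -6.500).
Jacobian J = [[w, 4·w, u + 4·v], [w, -2, u + 4·w], [3, -2·w + 3, -2·v]].
At the point, J = [[1.500, 6.000, -5.500], [1.500, -2.000, 4.500], [3.000, 0.000, 2.000]] (det J = 24.000).
Solving J·Δ = −F gives Δ = (3.417, -1.031, -1.875).
Then the next iterate is (u, v, w)₁ = (1.917, -2.031, -0.375).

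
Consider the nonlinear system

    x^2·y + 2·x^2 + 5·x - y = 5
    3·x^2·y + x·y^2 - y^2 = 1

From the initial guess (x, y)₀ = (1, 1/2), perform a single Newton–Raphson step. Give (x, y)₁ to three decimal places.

(0.800, 0.550)

At (1, 1/2): F = (2.000, 0.500).
Jacobian J = [[2·x·y + 4·x + 5, x^2 - 1], [6·x·y + y^2, 3·x^2 + 2·x·y - 2·y]].
At the point, J = [[10.000, 0.000], [3.250, 3.000]] (det J = 30.000).
Solving J·Δ = −F gives Δ = (-0.200, 0.050).
Then the next iterate is (x, y)₁ = (0.800, 0.550).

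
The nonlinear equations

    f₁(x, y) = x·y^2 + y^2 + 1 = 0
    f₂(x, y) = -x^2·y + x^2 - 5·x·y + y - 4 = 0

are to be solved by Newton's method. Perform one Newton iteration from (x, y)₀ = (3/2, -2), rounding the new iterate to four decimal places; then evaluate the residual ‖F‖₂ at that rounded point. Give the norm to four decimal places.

4.7063

At (3/2, -2): F = (11.0000, 15.7500).
Jacobian J = [[y^2, 2·x·y + 2·y], [-2·x·y + 2·x - 5·y, -x^2 - 5·x + 1]].
At the point, J = [[4.0000, -10.0000], [19.0000, -8.7500]] (det J = 155.0000).
Solving J·Δ = −F gives Δ = (-0.3952, 0.9419).
Then the next iterate is (x, y)₁ = (1.1048, -1.0581).
Re-evaluating at (1.1048, -1.0581): F = (3.356483, 3.298926), so ‖F‖₂ = 4.7063.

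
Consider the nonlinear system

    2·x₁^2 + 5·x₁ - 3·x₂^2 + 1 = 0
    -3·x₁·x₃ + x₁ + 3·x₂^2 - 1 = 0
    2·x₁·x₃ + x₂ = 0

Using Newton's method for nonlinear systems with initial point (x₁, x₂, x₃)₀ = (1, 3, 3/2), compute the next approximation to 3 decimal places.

(-0.016, 1.437, 0.805)

At (1, 3, 3/2): F = (-19.000, 22.500, 6.000).
Jacobian J = [[4·x₁ + 5, -6·x₂, 0], [-3·x₃ + 1, 6·x₂, -3·x₁], [2·x₃, 1, 2·x₁]].
At the point, J = [[9.000, -18.000, 0.000], [-3.500, 18.000, -3.000], [3.000, 1.000, 2.000]] (det J = 387.000).
Solving J·Δ = −F gives Δ = (-1.016, -1.563, -0.695).
Then the next iterate is (x₁, x₂, x₃)₁ = (-0.016, 1.437, 0.805).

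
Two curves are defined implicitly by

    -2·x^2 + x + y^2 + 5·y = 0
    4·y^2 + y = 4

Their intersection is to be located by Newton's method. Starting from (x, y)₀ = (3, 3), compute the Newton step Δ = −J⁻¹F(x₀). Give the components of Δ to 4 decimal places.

(-0.5818, -1.4000)

At (3, 3): F = (9.0000, 35.0000).
Jacobian J = [[-4·x + 1, 2·y + 5], [0, 8·y + 1]].
At the point, J = [[-11.0000, 11.0000], [0.0000, 25.0000]] (det J = -275.0000).
Solving J·Δ = −F gives Δ = (-0.5818, -1.4000).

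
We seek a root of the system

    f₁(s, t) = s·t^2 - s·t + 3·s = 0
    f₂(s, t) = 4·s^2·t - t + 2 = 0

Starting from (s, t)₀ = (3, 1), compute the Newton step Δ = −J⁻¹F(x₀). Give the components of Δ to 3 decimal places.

At (3, 1): F = (9.000, 37.000).
Jacobian J = [[t^2 - t + 3, 2·s·t - s], [8·s·t, 4·s^2 - 1]].
At the point, J = [[3.000, 3.000], [24.000, 35.000]] (det J = 33.000).
Solving J·Δ = −F gives Δ = (-6.182, 3.182).

(-6.182, 3.182)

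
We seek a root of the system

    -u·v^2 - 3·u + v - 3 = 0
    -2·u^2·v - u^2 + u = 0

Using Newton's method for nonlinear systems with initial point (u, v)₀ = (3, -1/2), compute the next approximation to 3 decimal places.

At (3, -1/2): F = (-13.250, 3.000).
Jacobian J = [[-v^2 - 3, -2·u·v + 1], [-4·u·v - 2·u + 1, -2·u^2]].
At the point, J = [[-3.250, 4.000], [1.000, -18.000]] (det J = 54.500).
Solving J·Δ = −F gives Δ = (-4.156, -0.064).
Then the next iterate is (u, v)₁ = (-1.156, -0.564).

(-1.156, -0.564)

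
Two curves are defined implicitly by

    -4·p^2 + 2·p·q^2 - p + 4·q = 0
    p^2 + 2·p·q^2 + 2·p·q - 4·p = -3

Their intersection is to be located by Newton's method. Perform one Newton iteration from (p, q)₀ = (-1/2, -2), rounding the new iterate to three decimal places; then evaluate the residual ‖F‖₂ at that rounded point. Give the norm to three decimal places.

At (-1/2, -2): F = (-12.500, 3.250).
Jacobian J = [[-8·p + 2·q^2 - 1, 4·p·q + 4], [2·p + 2·q^2 + 2·q - 4, 4·p·q + 2·p]].
At the point, J = [[11.000, 8.000], [-1.000, 3.000]] (det J = 41.000).
Solving J·Δ = −F gives Δ = (1.549, -0.567).
Then the next iterate is (p, q)₁ = (1.049, -2.567).
Re-evaluating at (1.049, -2.567): F = (-1.89386, 8.34358), so ‖F‖₂ = 8.556.

8.556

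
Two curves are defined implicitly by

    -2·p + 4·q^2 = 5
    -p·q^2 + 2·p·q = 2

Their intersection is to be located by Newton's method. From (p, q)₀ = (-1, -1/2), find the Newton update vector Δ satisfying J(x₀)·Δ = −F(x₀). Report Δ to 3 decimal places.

(-3.000, 1.000)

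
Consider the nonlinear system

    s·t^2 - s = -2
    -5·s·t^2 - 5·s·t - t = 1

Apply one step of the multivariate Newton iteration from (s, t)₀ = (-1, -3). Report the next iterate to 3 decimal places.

(-2.286, -0.286)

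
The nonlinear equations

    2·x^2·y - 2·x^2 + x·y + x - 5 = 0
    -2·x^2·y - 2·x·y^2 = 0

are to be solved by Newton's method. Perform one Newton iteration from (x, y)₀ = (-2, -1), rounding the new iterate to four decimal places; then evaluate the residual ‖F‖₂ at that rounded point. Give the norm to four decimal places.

7.1702

At (-2, -1): F = (-21.0000, 12.0000).
Jacobian J = [[4·x·y - 4·x + y + 1, 2·x^2 + x], [-4·x·y - 2·y^2, -2·x^2 - 4·x·y]].
At the point, J = [[16.0000, 6.0000], [-10.0000, -16.0000]] (det J = -196.0000).
Solving J·Δ = −F gives Δ = (1.3469, -0.0918).
Then the next iterate is (x, y)₁ = (-0.6531, -1.0918).
Re-evaluating at (-0.6531, -1.0918): F = (-6.724517, 2.488418), so ‖F‖₂ = 7.1702.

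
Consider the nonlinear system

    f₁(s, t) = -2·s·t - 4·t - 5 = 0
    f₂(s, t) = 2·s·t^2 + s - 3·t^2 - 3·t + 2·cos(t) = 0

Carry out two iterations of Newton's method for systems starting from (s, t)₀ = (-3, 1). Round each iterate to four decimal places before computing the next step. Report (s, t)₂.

(2.1438, 0.8693)

At (-3, 1): F = (-3.0000, -13.919395).
Jacobian J = [[-2·t, -2·s - 4], [2·t^2 + 1, 4·s·t - 6·t - 2·sin(t) - 3]].
At the point, J = [[-2.0000, 2.0000], [3.0000, -22.682942]] (det J = 39.365884).
Solving J·Δ = −F gives Δ = (-2.4358, -0.9358).
Then the next iterate is (s, t)₁ = (-5.4358, 0.0642).
Round to (-5.4358, 0.0642) and repeat: F = (-4.558843, -3.689694), J = [[-0.1284, 6.8716], [1.008243, -4.909425]].
Δ = (7.5796, 0.8051), so (s, t)₂ = (2.1438, 0.8693).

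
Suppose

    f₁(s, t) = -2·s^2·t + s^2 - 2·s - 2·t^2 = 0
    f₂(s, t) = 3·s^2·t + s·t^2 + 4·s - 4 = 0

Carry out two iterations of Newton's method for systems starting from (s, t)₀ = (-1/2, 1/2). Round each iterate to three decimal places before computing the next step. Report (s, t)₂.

At (-1/2, 1/2): F = (0.500, -5.750).
Jacobian J = [[-4·s·t + 2·s - 2, -2·s^2 - 4·t], [6·s·t + t^2 + 4, 3·s^2 + 2·s·t]].
At the point, J = [[-2.000, -2.500], [2.750, 0.250]] (det J = 6.375).
Solving J·Δ = −F gives Δ = (2.235, -1.588).
Then the next iterate is (s, t)₁ = (1.735, -1.088).
Round to (1.735, -1.088) and repeat: F = (3.72299, -4.83158), J = [[9.02072, -1.66845], [-6.14234, 5.25531]].
Δ = (-0.310, 0.558), so (s, t)₂ = (1.425, -0.530).

(1.425, -0.530)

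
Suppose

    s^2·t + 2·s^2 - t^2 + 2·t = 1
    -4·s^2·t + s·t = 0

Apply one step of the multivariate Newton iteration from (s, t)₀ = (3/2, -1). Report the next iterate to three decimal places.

At (3/2, -1): F = (-1.750, 7.500).
Jacobian J = [[2·s·t + 4·s, s^2 - 2·t + 2], [-8·s·t + t, -4·s^2 + s]].
At the point, J = [[3.000, 6.250], [11.000, -7.500]] (det J = -91.250).
Solving J·Δ = −F gives Δ = (-0.370, 0.458).
Then the next iterate is (s, t)₁ = (1.130, -0.542).

(1.130, -0.542)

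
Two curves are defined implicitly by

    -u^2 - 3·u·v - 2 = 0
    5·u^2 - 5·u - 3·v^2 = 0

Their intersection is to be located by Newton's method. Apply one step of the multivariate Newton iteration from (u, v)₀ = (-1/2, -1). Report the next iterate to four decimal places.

(0.1058, -0.1154)

At (-1/2, -1): F = (-3.7500, 0.7500).
Jacobian J = [[-2·u - 3·v, -3·u], [10·u - 5, -6·v]].
At the point, J = [[4.0000, 1.5000], [-10.0000, 6.0000]] (det J = 39.0000).
Solving J·Δ = −F gives Δ = (0.6058, 0.8846).
Then the next iterate is (u, v)₁ = (0.1058, -0.1154).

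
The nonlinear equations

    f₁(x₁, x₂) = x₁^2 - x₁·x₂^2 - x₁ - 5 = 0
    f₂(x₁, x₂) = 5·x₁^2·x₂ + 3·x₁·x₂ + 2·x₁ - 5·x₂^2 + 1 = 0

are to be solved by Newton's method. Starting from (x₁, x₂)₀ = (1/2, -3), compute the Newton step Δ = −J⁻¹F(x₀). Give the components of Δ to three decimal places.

At (1/2, -3): F = (-9.750, -51.250).
Jacobian J = [[2·x₁ - x₂^2 - 1, -2·x₁·x₂], [10·x₁·x₂ + 3·x₂ + 2, 5·x₁^2 + 3·x₁ - 10·x₂]].
At the point, J = [[-9.000, 3.000], [-22.000, 32.750]] (det J = -228.750).
Solving J·Δ = −F gives Δ = (-0.724, 1.079).

(-0.724, 1.079)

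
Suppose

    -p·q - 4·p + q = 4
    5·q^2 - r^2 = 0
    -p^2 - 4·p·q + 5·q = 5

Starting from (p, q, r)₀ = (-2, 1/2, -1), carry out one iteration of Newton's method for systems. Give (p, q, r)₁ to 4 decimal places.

At (-2, 1/2, -1): F = (5.5000, 0.2500, -2.5000).
Jacobian J = [[-q - 4, -p + 1, 0], [0, 10·q, -2·r], [-2·p - 4·q, -4·p + 5, 0]].
At the point, J = [[-4.5000, 3.0000, 0.0000], [0.0000, 5.0000, 2.0000], [2.0000, 13.0000, 0.0000]] (det J = 129.0000).
Solving J·Δ = −F gives Δ = (1.2248, 0.0039, -0.1347).
Then the next iterate is (p, q, r)₁ = (-0.7752, 0.5039, -1.1347).

(-0.7752, 0.5039, -1.1347)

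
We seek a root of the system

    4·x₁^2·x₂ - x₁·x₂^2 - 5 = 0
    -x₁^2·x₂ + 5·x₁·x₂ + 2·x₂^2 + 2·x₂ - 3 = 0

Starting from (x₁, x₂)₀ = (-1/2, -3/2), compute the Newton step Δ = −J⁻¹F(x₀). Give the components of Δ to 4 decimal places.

(1.2610, -1.2925)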